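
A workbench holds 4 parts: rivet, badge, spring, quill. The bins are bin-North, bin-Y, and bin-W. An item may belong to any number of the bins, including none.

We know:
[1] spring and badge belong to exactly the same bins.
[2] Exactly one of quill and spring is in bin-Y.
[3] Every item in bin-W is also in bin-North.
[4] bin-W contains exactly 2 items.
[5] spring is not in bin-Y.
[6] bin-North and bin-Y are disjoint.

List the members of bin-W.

bin-W = {badge, spring}

From (5): spring ∉ bin-Y.
(1): badge matches spring: badge ∉ bin-Y.
(2) (exactly one): quill ∈ bin-Y.
(6) (disjoint): quill ∉ bin-North.
(3) contrapositive: quill ∉ bin-W.
Suppose rivet ∈ bin-W: no assignment then satisfies all the clues, so rivet ∉ bin-W.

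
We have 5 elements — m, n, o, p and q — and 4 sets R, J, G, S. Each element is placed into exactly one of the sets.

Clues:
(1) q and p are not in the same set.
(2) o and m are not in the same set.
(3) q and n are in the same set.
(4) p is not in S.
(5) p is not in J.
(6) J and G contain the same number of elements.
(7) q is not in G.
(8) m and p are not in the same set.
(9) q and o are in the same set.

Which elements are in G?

G = {p}

From (4): p ∉ S.
From (5): p ∉ J.
From (7): q ∉ G.
(3): n matches q: n ∉ G.
(9): o matches q: o ∉ G.
Suppose m ∈ G: no assignment then satisfies all the clues, so m ∉ G.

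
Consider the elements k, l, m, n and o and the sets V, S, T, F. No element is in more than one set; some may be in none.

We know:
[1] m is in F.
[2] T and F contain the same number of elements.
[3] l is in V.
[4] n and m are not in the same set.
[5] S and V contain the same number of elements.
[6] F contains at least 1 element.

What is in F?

F = {m}

From (1): m ∈ F.
From (3): l ∈ V.
(4): n ∉ F.
Suppose k ∈ F: no assignment then satisfies all the clues, so k ∉ F.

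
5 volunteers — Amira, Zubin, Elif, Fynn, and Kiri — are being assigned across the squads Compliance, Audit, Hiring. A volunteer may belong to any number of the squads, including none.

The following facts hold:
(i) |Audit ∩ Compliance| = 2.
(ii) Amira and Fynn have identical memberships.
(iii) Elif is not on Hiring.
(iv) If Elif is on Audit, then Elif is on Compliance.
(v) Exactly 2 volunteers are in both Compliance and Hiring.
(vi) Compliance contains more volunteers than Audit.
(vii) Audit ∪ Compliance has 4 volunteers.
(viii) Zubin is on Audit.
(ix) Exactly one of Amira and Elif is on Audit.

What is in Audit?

From (iii): Elif ∉ Hiring.
From (viii): Zubin ∈ Audit.
Suppose Amira ∈ Audit: no assignment then satisfies all the clues, so Amira ∉ Audit.

Audit = {Elif, Zubin}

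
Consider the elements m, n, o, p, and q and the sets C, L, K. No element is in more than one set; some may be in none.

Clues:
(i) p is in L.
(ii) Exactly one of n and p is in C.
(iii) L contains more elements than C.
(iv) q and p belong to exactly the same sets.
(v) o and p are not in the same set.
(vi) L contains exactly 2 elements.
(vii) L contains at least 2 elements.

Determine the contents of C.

C = {n}

From (i): p ∈ L.
(ii) (exactly one): n ∈ C.
(iv): q matches p: q ∉ C.
(iv): q matches p: q ∈ L.
(v): o ∉ L.
(vi): L already has 2, so the rest are out.
Suppose m ∈ C: no assignment then satisfies all the clues, so m ∉ C.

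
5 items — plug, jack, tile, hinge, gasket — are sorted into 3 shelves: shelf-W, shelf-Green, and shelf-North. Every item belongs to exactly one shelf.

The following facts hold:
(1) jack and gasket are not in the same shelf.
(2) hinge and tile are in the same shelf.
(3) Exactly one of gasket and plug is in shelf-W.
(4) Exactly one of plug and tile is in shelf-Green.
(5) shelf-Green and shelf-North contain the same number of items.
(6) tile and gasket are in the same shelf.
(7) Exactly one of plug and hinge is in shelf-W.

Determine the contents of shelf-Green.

shelf-Green = {plug}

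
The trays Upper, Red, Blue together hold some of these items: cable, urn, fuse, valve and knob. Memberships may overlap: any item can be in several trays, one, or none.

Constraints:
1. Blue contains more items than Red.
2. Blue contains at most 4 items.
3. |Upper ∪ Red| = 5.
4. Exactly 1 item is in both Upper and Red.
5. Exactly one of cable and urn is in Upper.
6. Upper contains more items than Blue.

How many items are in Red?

2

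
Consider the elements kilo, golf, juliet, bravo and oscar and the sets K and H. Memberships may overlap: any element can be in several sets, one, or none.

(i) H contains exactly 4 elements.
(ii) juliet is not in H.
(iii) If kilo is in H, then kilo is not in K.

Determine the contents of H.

From (ii): juliet ∉ H.
(i): only 4 candidates remain for H, so all are in.
(iii): kilo ∉ K.

H = {bravo, golf, kilo, oscar}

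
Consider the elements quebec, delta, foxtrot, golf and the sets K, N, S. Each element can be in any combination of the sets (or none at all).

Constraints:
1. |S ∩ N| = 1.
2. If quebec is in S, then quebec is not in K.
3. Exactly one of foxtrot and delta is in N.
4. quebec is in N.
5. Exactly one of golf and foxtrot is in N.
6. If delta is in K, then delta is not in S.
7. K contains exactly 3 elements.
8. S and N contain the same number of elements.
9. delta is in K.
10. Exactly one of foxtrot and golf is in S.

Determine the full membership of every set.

K = {delta, foxtrot, golf}; N = {foxtrot, quebec}; S = {golf, quebec}

From (4): quebec ∈ N.
From (9): delta ∈ K.
(6): delta ∉ S.
Suppose quebec ∈ K: no assignment then satisfies all the clues, so quebec ∉ K.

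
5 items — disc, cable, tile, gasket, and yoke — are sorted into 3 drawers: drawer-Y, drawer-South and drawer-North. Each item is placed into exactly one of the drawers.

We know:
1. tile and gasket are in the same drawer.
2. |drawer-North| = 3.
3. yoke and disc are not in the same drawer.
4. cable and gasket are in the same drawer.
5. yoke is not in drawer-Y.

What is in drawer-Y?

From (5): yoke ∉ drawer-Y.
Suppose disc ∉ drawer-Y: no assignment then satisfies all the clues, so disc ∈ drawer-Y.

drawer-Y = {disc}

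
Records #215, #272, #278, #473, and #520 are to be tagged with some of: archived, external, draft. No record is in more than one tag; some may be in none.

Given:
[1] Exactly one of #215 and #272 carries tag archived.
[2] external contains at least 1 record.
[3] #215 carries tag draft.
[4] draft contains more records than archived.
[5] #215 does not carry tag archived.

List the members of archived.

archived = {#272}

From (3): #215 ∈ draft.
(1) (exactly one): #272 ∈ archived.
Suppose #278 ∈ archived: no assignment then satisfies all the clues, so #278 ∉ archived.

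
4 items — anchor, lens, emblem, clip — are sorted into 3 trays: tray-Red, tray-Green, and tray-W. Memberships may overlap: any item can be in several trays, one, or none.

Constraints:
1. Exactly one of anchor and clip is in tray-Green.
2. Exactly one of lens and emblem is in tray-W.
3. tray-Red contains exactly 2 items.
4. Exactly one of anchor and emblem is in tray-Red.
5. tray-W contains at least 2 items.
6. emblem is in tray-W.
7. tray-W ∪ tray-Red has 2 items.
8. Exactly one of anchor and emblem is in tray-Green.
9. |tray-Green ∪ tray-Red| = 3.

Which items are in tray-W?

tray-W = {clip, emblem}

From (6): emblem ∈ tray-W.
(2) (exactly one): lens ∉ tray-W.
Suppose anchor ∈ tray-W: no assignment then satisfies all the clues, so anchor ∉ tray-W.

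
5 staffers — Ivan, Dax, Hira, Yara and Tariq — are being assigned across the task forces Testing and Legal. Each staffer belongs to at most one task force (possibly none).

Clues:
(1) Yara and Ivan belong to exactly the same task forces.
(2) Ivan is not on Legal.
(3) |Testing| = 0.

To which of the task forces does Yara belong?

From (2): Ivan ∉ Legal.
(1): Yara matches Ivan: Yara ∉ Legal.
(3): Testing already has 0, so the rest are out.

Yara: none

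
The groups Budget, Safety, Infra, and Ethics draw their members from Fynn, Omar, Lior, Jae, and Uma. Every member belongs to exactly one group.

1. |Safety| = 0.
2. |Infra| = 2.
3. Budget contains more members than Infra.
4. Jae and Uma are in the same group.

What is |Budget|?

(1): Safety already has 0, so the rest are out.
Suppose Fynn ∈ Ethics: no assignment then satisfies all the clues, so Fynn ∉ Ethics.

3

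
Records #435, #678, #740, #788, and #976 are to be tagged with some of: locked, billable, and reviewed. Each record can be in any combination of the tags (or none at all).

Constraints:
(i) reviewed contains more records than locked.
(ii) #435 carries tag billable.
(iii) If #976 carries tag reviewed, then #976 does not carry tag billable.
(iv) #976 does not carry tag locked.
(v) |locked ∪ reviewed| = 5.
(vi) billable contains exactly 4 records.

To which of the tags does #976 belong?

#976: reviewed

From (ii): #435 ∈ billable.
From (iv): #976 ∉ locked.
Suppose #976 ∈ billable: no assignment then satisfies all the clues, so #976 ∉ billable.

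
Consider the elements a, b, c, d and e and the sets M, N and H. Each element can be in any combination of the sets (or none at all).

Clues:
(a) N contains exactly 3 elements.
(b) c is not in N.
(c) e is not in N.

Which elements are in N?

N = {a, b, d}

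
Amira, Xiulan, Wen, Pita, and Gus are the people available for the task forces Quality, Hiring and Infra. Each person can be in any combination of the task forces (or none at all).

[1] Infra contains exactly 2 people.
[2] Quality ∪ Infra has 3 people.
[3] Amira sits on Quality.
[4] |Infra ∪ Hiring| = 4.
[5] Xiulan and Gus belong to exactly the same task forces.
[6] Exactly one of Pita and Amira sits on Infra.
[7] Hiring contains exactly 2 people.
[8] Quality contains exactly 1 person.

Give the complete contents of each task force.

Quality = {Amira}; Hiring = {Gus, Xiulan}; Infra = {Pita, Wen}

From (3): Amira ∈ Quality.
(8): Quality already has 1, so the rest are out.
Suppose Amira ∈ Hiring: no assignment then satisfies all the clues, so Amira ∉ Hiring.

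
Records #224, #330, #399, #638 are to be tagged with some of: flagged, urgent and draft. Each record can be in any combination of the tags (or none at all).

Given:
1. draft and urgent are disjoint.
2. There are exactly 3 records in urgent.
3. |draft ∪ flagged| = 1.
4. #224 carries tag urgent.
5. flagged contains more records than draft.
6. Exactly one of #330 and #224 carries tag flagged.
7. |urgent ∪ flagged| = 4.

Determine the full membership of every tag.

From (4): #224 ∈ urgent.
(1) (disjoint): #224 ∉ draft.
Suppose #224 ∈ flagged: no assignment then satisfies all the clues, so #224 ∉ flagged.

flagged = {#330}; urgent = {#224, #399, #638}; draft = {}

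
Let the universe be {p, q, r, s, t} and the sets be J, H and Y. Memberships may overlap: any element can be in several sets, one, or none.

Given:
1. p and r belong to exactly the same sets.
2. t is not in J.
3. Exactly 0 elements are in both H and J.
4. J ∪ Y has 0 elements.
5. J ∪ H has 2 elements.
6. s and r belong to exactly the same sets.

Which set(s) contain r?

r: none

From (2): t ∉ J.
Suppose r ∈ J: no assignment then satisfies all the clues, so r ∉ J.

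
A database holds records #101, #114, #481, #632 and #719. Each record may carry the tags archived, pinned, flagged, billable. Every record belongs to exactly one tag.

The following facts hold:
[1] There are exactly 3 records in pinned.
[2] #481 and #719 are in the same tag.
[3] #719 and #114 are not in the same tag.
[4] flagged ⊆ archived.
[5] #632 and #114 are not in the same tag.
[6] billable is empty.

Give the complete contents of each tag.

archived = {#101, #114}; pinned = {#481, #632, #719}; flagged = {}; billable = {}

(6): billable already has 0, so the rest are out.
Suppose #101 ∉ archived: no assignment then satisfies all the clues, so #101 ∈ archived.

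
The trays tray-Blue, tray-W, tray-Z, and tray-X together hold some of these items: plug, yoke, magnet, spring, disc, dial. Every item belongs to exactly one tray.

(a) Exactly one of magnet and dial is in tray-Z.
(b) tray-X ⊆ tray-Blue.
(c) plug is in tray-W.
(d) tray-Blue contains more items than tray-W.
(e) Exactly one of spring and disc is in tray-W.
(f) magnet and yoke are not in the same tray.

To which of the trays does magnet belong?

magnet: tray-Z

From (c): plug ∈ tray-W.
Suppose magnet ∈ tray-Blue: no assignment then satisfies all the clues, so magnet ∉ tray-Blue.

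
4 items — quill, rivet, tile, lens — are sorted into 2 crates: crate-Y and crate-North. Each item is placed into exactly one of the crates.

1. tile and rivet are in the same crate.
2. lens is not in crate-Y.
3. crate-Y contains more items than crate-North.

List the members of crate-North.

crate-North = {lens}

From (2): lens ∉ crate-Y.
Only one crate left: lens ∈ crate-North.
Suppose quill ∈ crate-North: no assignment then satisfies all the clues, so quill ∉ crate-North.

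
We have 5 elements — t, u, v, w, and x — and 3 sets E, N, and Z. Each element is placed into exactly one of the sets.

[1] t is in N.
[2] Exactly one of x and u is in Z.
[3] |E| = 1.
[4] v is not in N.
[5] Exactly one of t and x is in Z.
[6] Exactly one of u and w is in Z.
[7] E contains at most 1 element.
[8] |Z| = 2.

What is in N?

N = {t, u}

From (1): t ∈ N.
From (4): v ∉ N.
(5) (exactly one): x ∈ Z.
(2) (exactly one): u ∉ Z.
(6) (exactly one): w ∈ Z.
(8): Z already has 2, so the rest are out.
Only one set left: v ∈ E.
(3): E already has 1, so the rest are out.
Only one set left: u ∈ N.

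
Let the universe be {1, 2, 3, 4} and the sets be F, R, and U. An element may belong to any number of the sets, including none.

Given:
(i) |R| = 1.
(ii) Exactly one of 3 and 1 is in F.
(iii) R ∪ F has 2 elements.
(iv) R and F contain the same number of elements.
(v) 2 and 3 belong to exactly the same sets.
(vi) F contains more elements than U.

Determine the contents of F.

F = {1}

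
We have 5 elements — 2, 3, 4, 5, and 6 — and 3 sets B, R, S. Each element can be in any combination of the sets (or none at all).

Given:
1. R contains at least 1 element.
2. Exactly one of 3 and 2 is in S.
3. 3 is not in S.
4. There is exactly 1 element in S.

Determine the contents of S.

From (3): 3 ∉ S.
(2) (exactly one): 2 ∈ S.
(4): S already has 1, so the rest are out.

S = {2}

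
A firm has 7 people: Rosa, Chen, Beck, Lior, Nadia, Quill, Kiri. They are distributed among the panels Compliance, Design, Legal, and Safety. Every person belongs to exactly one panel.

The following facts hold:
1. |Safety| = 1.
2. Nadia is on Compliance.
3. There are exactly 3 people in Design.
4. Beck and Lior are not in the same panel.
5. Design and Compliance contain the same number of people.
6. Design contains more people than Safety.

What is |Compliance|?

3

From (2): Nadia ∈ Compliance.
Suppose Rosa ∈ Legal: no assignment then satisfies all the clues, so Rosa ∉ Legal.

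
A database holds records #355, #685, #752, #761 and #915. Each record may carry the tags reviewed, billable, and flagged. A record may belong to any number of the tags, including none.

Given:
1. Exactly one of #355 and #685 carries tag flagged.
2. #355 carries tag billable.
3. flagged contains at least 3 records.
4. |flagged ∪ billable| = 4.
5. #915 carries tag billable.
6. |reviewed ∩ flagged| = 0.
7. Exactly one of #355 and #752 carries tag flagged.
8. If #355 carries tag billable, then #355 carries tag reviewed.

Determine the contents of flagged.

flagged = {#685, #752, #915}

From (2): #355 ∈ billable.
From (5): #915 ∈ billable.
(8): #355 ∈ reviewed.
Suppose #355 ∈ flagged: no assignment then satisfies all the clues, so #355 ∉ flagged.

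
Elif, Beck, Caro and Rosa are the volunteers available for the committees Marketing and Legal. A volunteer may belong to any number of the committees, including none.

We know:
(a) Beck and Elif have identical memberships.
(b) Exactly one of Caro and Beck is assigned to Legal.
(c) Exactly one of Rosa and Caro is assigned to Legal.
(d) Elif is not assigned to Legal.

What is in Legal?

From (d): Elif ∉ Legal.
(a): Beck matches Elif: Beck ∉ Legal.
(b) (exactly one): Caro ∈ Legal.
(c) (exactly one): Rosa ∉ Legal.

Legal = {Caro}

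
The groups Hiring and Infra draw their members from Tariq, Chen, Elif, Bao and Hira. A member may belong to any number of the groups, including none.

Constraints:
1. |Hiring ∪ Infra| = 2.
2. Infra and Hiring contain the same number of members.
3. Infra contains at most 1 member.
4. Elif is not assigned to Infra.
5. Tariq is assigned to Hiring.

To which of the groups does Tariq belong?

Tariq: Hiring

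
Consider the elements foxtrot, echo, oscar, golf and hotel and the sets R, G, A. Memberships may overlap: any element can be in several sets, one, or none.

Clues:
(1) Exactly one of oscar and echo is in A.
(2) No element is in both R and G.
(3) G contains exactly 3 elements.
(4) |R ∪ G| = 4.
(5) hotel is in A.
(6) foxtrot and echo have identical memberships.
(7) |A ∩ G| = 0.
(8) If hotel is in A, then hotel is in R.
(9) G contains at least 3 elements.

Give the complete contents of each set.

R = {hotel}; G = {echo, foxtrot, golf}; A = {hotel, oscar}

From (5): hotel ∈ A.
(8): hotel ∈ R.
(2) (disjoint): hotel ∉ G.
Suppose foxtrot ∈ R: no assignment then satisfies all the clues, so foxtrot ∉ R.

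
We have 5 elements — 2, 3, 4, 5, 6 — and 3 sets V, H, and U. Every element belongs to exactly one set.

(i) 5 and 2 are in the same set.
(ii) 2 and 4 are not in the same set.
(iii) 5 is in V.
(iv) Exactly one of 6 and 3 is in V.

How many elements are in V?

3

From (iii): 5 ∈ V.
(i): 2 matches 5: 2 ∈ V.
(ii): 4 ∉ V.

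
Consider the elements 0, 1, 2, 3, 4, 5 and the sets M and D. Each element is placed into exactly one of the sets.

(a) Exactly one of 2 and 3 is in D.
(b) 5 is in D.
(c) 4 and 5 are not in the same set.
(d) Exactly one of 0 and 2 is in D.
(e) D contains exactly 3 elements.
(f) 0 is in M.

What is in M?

From (b): 5 ∈ D.
From (f): 0 ∈ M.
(c): 4 ∉ D.
(d) (exactly one): 2 ∈ D.
Only one set left: 4 ∈ M.
(a) (exactly one): 3 ∉ D.
(e): only 3 candidates remain for D, so all are in.
Only one set left: 3 ∈ M.

M = {0, 3, 4}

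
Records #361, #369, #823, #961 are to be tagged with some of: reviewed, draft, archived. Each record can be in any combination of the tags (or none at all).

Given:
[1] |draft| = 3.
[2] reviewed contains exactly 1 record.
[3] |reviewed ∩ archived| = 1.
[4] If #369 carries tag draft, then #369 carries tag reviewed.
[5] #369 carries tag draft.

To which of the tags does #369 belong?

From (5): #369 ∈ draft.
(4): #369 ∈ reviewed.
(2): reviewed already has 1, so the rest are out.
Suppose #369 ∉ archived: no assignment then satisfies all the clues, so #369 ∈ archived.

#369: archived, draft, reviewed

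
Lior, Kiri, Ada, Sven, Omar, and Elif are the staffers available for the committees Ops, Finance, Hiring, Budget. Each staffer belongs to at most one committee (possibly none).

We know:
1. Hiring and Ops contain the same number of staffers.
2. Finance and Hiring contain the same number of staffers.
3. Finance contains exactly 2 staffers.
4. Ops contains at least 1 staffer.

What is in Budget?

Budget = {}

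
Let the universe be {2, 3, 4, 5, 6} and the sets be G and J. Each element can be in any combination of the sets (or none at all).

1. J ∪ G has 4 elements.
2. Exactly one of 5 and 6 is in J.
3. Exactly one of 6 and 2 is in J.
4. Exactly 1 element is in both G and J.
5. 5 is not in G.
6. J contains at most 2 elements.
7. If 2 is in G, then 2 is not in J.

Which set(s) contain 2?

From (5): 5 ∉ G.
Suppose 2 ∉ G: no assignment then satisfies all the clues, so 2 ∈ G.

2: G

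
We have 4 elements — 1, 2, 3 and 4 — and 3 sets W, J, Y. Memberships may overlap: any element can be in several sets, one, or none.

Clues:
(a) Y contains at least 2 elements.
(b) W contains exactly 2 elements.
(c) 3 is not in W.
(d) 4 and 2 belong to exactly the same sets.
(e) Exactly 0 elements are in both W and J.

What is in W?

From (c): 3 ∉ W.
Suppose 1 ∈ W: no assignment then satisfies all the clues, so 1 ∉ W.

W = {2, 4}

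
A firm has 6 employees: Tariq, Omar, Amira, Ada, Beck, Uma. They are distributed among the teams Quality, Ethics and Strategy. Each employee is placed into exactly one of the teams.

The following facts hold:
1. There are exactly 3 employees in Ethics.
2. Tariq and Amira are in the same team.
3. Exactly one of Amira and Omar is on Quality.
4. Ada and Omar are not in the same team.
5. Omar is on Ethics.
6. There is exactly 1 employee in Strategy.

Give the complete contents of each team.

Quality = {Amira, Tariq}; Ethics = {Beck, Omar, Uma}; Strategy = {Ada}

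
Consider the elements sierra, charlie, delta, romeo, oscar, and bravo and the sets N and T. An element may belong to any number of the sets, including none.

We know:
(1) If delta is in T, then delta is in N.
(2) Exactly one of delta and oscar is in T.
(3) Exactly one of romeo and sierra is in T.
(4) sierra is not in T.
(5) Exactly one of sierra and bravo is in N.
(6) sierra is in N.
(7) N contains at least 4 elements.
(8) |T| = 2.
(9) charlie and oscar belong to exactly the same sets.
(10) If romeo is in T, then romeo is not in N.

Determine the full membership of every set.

N = {charlie, delta, oscar, sierra}; T = {delta, romeo}

From (4): sierra ∉ T.
From (6): sierra ∈ N.
(3) (exactly one): romeo ∈ T.
(5) (exactly one): bravo ∉ N.
(10): romeo ∉ N.
(7): only 4 candidates remain for N, so all are in.
Suppose charlie ∈ T: no assignment then satisfies all the clues, so charlie ∉ T.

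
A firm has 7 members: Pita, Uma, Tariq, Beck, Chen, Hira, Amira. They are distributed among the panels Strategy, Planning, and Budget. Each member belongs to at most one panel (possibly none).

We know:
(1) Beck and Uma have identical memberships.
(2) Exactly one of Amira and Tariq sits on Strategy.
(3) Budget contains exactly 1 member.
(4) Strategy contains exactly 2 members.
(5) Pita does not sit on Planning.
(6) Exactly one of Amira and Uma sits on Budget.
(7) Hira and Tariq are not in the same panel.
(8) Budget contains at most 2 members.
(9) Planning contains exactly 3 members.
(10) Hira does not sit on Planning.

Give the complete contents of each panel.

From (5): Pita ∉ Planning.
From (10): Hira ∉ Planning.
Suppose Pita ∉ Strategy: no assignment then satisfies all the clues, so Pita ∈ Strategy.

Strategy = {Pita, Tariq}; Planning = {Beck, Chen, Uma}; Budget = {Amira}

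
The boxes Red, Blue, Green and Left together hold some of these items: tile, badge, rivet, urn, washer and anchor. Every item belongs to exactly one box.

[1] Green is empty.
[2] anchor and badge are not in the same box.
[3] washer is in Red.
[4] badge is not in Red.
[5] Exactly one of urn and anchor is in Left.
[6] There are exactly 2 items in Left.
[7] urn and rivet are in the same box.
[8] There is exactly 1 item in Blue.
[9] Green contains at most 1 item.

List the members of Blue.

From (3): washer ∈ Red.
From (4): badge ∉ Red.
(1): Green already has 0, so the rest are out.
Suppose tile ∈ Blue: no assignment then satisfies all the clues, so tile ∉ Blue.

Blue = {badge}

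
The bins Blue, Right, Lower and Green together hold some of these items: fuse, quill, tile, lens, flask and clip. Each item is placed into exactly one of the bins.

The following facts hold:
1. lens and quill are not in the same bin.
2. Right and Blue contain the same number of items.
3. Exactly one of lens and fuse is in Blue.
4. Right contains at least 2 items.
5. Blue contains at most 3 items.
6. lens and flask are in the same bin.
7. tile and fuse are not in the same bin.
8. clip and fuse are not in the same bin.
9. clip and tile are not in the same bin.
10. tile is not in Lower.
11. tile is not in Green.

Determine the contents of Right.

From (10): tile ∉ Lower.
From (11): tile ∉ Green.
Suppose fuse ∈ Right: no assignment then satisfies all the clues, so fuse ∉ Right.

Right = {quill, tile}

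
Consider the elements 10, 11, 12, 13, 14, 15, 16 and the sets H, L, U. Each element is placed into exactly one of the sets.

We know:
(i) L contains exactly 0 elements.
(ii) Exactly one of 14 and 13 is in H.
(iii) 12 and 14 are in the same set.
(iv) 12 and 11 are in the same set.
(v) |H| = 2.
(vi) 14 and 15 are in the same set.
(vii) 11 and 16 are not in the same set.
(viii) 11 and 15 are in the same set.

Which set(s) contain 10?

10: U

(i): L already has 0, so the rest are out.
Suppose 10 ∈ H: no assignment then satisfies all the clues, so 10 ∉ H.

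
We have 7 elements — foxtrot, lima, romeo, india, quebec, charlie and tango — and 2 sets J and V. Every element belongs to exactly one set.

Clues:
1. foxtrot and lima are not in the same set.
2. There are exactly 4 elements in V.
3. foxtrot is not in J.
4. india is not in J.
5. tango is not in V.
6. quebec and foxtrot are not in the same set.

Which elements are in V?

V = {charlie, foxtrot, india, romeo}

From (3): foxtrot ∉ J.
From (4): india ∉ J.
From (5): tango ∉ V.
Only one set left: foxtrot ∈ V.
Only one set left: india ∈ V.
Only one set left: tango ∈ J.
(1): lima ∉ V.
(6): quebec ∉ V.
Only one set left: lima ∈ J.
Only one set left: quebec ∈ J.
(2): only 4 candidates remain for V, so all are in.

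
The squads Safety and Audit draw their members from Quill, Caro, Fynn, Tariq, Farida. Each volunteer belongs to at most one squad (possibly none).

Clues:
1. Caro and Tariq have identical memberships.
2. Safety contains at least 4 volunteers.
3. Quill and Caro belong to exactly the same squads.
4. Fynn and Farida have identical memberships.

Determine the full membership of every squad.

Safety = {Caro, Farida, Fynn, Quill, Tariq}; Audit = {}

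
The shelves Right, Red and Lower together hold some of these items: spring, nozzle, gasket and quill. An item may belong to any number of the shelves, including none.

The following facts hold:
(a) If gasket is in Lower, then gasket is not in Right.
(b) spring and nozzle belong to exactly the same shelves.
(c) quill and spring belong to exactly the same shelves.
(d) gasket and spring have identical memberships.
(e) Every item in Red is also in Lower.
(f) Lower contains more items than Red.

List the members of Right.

Right = {}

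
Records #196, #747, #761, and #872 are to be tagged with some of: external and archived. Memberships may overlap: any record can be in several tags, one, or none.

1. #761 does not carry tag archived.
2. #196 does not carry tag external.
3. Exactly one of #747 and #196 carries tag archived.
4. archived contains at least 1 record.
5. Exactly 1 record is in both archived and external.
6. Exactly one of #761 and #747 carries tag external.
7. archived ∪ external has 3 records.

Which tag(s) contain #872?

#872: archived, external

From (1): #761 ∉ archived.
From (2): #196 ∉ external.
Suppose #872 ∉ external: no assignment then satisfies all the clues, so #872 ∈ external.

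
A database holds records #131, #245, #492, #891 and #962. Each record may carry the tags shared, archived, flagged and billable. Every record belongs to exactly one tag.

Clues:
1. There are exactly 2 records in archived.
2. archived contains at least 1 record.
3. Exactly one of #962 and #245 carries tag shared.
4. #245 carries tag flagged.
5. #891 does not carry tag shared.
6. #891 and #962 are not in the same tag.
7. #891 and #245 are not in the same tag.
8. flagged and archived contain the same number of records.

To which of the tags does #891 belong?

#891: archived

From (4): #245 ∈ flagged.
From (5): #891 ∉ shared.
(3) (exactly one): #962 ∈ shared.
(7): #891 ∉ flagged.
Suppose #891 ∉ archived: no assignment then satisfies all the clues, so #891 ∈ archived.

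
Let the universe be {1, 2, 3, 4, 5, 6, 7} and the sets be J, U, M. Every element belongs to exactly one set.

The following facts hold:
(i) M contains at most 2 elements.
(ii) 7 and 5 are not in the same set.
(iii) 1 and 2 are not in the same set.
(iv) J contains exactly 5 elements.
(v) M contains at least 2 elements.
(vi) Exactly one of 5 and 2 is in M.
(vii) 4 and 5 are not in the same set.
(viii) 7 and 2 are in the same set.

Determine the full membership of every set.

J = {2, 3, 4, 6, 7}; U = {}; M = {1, 5}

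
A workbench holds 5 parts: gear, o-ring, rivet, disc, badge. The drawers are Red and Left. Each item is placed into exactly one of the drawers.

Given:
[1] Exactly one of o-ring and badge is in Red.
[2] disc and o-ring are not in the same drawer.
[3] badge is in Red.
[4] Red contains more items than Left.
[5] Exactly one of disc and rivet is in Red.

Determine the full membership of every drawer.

Red = {badge, disc, gear}; Left = {o-ring, rivet}

From (3): badge ∈ Red.
(1) (exactly one): o-ring ∉ Red.
Only one drawer left: o-ring ∈ Left.
(2): disc ∉ Left.
Only one drawer left: disc ∈ Red.
(5) (exactly one): rivet ∉ Red.
Only one drawer left: rivet ∈ Left.
Suppose gear ∉ Red: no assignment then satisfies all the clues, so gear ∈ Red.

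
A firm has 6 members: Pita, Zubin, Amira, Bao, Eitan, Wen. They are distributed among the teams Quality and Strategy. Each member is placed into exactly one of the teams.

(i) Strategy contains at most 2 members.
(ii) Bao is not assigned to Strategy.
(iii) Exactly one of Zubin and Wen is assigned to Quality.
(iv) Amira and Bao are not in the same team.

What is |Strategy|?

2

From (ii): Bao ∉ Strategy.
Only one team left: Bao ∈ Quality.
(iv): Amira ∉ Quality.
Only one team left: Amira ∈ Strategy.
Suppose Pita ∉ Quality: no assignment then satisfies all the clues, so Pita ∈ Quality.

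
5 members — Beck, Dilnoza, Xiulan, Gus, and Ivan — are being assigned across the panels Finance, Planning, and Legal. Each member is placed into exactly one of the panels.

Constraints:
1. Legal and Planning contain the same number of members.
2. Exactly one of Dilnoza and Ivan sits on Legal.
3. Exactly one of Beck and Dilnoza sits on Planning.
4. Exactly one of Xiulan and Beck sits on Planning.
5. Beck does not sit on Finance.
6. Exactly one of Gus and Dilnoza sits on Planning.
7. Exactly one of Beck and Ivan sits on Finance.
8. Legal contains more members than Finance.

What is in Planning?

From (5): Beck ∉ Finance.
(7) (exactly one): Ivan ∈ Finance.
(2) (exactly one): Dilnoza ∈ Legal.
(3) (exactly one): Beck ∈ Planning.
(4) (exactly one): Xiulan ∉ Planning.
(6) (exactly one): Gus ∈ Planning.

Planning = {Beck, Gus}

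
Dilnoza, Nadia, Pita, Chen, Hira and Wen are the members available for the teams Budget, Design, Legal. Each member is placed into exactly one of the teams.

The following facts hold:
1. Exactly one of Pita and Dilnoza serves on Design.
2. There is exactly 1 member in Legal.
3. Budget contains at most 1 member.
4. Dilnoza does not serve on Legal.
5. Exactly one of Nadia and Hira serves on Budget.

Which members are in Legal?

Legal = {Pita}

From (4): Dilnoza ∉ Legal.
Suppose Nadia ∈ Legal: no assignment then satisfies all the clues, so Nadia ∉ Legal.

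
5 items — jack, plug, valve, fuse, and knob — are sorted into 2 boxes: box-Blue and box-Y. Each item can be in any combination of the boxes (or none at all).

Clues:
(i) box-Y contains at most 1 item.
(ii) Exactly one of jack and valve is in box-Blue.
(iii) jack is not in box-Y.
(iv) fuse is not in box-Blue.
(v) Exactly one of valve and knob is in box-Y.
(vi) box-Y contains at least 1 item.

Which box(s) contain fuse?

fuse: none

From (iii): jack ∉ box-Y.
From (iv): fuse ∉ box-Blue.
Suppose fuse ∈ box-Y: no assignment then satisfies all the clues, so fuse ∉ box-Y.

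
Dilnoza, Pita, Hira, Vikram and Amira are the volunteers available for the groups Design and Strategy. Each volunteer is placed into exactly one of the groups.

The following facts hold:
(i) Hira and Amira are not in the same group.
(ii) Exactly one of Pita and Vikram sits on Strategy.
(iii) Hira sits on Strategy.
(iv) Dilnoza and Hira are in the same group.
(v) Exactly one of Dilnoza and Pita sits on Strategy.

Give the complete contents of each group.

Design = {Amira, Pita}; Strategy = {Dilnoza, Hira, Vikram}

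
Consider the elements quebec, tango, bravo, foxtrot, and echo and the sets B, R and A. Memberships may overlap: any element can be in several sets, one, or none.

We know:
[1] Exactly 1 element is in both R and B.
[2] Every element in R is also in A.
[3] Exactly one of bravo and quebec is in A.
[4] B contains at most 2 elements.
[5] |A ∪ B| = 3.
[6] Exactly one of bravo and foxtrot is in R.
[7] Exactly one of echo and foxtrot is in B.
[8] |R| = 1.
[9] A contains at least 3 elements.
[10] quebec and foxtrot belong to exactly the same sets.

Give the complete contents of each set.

B = {bravo, echo}; R = {bravo}; A = {bravo, echo, tango}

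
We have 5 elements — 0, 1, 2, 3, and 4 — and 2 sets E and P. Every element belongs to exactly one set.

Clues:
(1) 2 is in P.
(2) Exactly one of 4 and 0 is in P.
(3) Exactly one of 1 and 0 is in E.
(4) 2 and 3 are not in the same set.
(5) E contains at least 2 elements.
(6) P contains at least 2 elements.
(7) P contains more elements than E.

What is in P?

P = {1, 2, 4}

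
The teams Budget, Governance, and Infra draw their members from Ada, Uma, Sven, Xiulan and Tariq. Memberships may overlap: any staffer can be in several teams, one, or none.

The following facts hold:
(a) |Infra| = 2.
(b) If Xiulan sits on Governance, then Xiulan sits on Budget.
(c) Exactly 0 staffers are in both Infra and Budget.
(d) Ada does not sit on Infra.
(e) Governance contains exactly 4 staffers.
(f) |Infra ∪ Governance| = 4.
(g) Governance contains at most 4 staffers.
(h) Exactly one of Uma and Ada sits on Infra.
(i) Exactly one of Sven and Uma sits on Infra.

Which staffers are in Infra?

Infra = {Tariq, Uma}

From (d): Ada ∉ Infra.
(h) (exactly one): Uma ∈ Infra.
(i) (exactly one): Sven ∉ Infra.
Suppose Xiulan ∈ Infra: no assignment then satisfies all the clues, so Xiulan ∉ Infra.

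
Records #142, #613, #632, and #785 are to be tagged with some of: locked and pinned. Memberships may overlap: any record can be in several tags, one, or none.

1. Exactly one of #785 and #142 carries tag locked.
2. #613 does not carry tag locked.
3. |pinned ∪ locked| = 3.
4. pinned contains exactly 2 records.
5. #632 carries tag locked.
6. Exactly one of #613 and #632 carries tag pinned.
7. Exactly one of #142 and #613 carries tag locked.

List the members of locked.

locked = {#142, #632}

From (2): #613 ∉ locked.
From (5): #632 ∈ locked.
(7) (exactly one): #142 ∈ locked.
(1) (exactly one): #785 ∉ locked.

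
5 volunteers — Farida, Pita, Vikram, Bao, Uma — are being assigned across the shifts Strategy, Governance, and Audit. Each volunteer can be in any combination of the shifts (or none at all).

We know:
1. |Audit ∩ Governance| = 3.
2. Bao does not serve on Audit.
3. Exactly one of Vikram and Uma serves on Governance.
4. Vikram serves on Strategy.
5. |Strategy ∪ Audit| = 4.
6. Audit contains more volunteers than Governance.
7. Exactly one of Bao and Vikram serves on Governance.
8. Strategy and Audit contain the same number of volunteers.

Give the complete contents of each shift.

From (2): Bao ∉ Audit.
From (4): Vikram ∈ Strategy.
Suppose Farida ∉ Strategy: no assignment then satisfies all the clues, so Farida ∈ Strategy.

Strategy = {Farida, Pita, Uma, Vikram}; Governance = {Farida, Pita, Vikram}; Audit = {Farida, Pita, Uma, Vikram}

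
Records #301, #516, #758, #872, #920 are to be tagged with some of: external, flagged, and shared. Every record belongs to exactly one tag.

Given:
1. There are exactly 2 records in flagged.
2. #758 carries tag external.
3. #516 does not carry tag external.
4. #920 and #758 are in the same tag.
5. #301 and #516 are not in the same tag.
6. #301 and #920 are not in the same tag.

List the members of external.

From (2): #758 ∈ external.
From (3): #516 ∉ external.
(4): #920 matches #758: #920 ∈ external.
(6): #301 ∉ external.
Suppose #872 ∈ external: no assignment then satisfies all the clues, so #872 ∉ external.

external = {#758, #920}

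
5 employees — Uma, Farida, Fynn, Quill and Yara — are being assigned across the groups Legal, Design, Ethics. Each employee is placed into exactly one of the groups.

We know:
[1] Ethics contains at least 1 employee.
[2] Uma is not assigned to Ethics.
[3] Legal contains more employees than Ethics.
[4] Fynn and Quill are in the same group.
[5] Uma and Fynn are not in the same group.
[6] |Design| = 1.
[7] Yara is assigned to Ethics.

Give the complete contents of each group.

Legal = {Farida, Fynn, Quill}; Design = {Uma}; Ethics = {Yara}

From (2): Uma ∉ Ethics.
From (7): Yara ∈ Ethics.
Suppose Uma ∈ Legal: no assignment then satisfies all the clues, so Uma ∉ Legal.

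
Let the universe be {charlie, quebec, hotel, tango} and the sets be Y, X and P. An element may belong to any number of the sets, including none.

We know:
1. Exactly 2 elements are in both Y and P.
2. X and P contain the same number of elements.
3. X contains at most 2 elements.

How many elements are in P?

2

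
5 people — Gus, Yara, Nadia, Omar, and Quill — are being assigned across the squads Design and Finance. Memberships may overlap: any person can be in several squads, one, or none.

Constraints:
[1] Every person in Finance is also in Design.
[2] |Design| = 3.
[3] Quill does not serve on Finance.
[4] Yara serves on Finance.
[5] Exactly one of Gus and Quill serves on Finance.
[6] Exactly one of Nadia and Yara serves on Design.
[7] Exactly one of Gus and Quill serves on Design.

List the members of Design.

Design = {Gus, Omar, Yara}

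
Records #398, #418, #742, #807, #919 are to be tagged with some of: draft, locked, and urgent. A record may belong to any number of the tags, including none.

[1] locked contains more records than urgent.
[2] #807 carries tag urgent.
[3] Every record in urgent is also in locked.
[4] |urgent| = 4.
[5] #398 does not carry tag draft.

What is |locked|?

5

From (2): #807 ∈ urgent.
From (5): #398 ∉ draft.
(3) with #807 ∈ urgent: #807 ∈ locked.
Suppose #398 ∉ locked: no assignment then satisfies all the clues, so #398 ∈ locked.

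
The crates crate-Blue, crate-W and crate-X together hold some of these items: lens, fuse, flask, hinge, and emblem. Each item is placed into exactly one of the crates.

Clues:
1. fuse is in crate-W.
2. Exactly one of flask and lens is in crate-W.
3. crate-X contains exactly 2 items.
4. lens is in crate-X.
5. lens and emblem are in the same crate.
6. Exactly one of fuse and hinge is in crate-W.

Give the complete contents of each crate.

From (1): fuse ∈ crate-W.
From (4): lens ∈ crate-X.
(2) (exactly one): flask ∈ crate-W.
(5): emblem matches lens: emblem ∉ crate-Blue.
(5): emblem matches lens: emblem ∉ crate-W.
(5): emblem matches lens: emblem ∈ crate-X.
(6) (exactly one): hinge ∉ crate-W.
(3): crate-X already has 2, so the rest are out.
Only one crate left: hinge ∈ crate-Blue.

crate-Blue = {hinge}; crate-W = {flask, fuse}; crate-X = {emblem, lens}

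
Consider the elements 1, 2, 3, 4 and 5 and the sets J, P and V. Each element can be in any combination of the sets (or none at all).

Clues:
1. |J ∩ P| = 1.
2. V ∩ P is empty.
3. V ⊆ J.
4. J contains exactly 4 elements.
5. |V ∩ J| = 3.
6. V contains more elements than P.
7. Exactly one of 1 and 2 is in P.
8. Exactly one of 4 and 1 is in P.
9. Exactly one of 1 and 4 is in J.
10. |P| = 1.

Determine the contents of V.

V = {2, 3, 5}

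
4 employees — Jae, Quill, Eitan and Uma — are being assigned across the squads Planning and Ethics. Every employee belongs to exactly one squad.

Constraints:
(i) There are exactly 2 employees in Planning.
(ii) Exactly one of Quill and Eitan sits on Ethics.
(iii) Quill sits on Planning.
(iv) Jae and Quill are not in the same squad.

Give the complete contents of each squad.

From (iii): Quill ∈ Planning.
(ii) (exactly one): Eitan ∈ Ethics.
(iv): Jae ∉ Planning.
Only one squad left: Jae ∈ Ethics.
(i): only 2 candidates remain for Planning, so all are in.

Planning = {Quill, Uma}; Ethics = {Eitan, Jae}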